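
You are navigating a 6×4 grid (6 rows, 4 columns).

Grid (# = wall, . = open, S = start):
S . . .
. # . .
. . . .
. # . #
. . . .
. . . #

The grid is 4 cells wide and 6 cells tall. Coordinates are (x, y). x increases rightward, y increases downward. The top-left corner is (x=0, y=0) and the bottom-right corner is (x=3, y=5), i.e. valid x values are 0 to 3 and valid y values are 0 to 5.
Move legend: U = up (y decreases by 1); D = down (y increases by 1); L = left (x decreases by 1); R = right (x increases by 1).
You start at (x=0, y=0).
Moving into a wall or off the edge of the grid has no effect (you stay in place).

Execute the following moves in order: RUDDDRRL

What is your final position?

Start: (x=0, y=0)
  R (right): (x=0, y=0) -> (x=1, y=0)
  U (up): blocked, stay at (x=1, y=0)
  [×3]D (down): blocked, stay at (x=1, y=0)
  R (right): (x=1, y=0) -> (x=2, y=0)
  R (right): (x=2, y=0) -> (x=3, y=0)
  L (left): (x=3, y=0) -> (x=2, y=0)
Final: (x=2, y=0)

Answer: Final position: (x=2, y=0)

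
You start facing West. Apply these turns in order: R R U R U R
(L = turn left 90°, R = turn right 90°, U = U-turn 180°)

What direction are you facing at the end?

Answer: Final heading: West

Derivation:
Start: West
  R (right (90° clockwise)) -> North
  R (right (90° clockwise)) -> East
  U (U-turn (180°)) -> West
  R (right (90° clockwise)) -> North
  U (U-turn (180°)) -> South
  R (right (90° clockwise)) -> West
Final: West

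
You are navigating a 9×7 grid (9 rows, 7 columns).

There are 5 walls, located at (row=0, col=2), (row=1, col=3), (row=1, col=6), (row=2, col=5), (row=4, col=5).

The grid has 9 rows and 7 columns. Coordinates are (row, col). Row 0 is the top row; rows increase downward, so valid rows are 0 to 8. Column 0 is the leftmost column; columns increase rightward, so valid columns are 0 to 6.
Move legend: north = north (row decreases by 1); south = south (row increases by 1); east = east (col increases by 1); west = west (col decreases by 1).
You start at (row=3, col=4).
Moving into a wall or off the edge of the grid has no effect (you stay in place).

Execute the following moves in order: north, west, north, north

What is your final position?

Answer: Final position: (row=2, col=3)

Derivation:
Start: (row=3, col=4)
  north (north): (row=3, col=4) -> (row=2, col=4)
  west (west): (row=2, col=4) -> (row=2, col=3)
  north (north): blocked, stay at (row=2, col=3)
  north (north): blocked, stay at (row=2, col=3)
Final: (row=2, col=3)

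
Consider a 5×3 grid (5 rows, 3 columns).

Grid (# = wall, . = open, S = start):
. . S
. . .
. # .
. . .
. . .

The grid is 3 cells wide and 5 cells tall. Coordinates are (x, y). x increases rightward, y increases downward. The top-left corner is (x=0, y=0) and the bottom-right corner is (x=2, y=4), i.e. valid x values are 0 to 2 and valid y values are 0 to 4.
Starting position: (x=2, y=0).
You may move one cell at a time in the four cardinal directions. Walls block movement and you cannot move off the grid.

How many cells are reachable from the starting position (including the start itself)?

BFS flood-fill from (x=2, y=0):
  Distance 0: (x=2, y=0)
  Distance 1: (x=1, y=0), (x=2, y=1)
  Distance 2: (x=0, y=0), (x=1, y=1), (x=2, y=2)
  Distance 3: (x=0, y=1), (x=2, y=3)
  Distance 4: (x=0, y=2), (x=1, y=3), (x=2, y=4)
  Distance 5: (x=0, y=3), (x=1, y=4)
  Distance 6: (x=0, y=4)
Total reachable: 14 (grid has 14 open cells total)

Answer: Reachable cells: 14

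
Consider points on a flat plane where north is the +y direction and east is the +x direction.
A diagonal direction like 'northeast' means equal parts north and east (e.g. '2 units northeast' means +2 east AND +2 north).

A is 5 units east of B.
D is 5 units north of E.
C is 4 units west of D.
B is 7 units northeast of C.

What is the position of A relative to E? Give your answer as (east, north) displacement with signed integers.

Place E at the origin (east=0, north=0).
  D is 5 units north of E: delta (east=+0, north=+5); D at (east=0, north=5).
  C is 4 units west of D: delta (east=-4, north=+0); C at (east=-4, north=5).
  B is 7 units northeast of C: delta (east=+7, north=+7); B at (east=3, north=12).
  A is 5 units east of B: delta (east=+5, north=+0); A at (east=8, north=12).
Therefore A relative to E: (east=8, north=12).

Answer: A is at (east=8, north=12) relative to E.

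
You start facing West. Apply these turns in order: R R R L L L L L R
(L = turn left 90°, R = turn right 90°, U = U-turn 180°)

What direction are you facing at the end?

Answer: Final heading: South

Derivation:
Start: West
  R (right (90° clockwise)) -> North
  R (right (90° clockwise)) -> East
  R (right (90° clockwise)) -> South
  L (left (90° counter-clockwise)) -> East
  L (left (90° counter-clockwise)) -> North
  L (left (90° counter-clockwise)) -> West
  L (left (90° counter-clockwise)) -> South
  L (left (90° counter-clockwise)) -> East
  R (right (90° clockwise)) -> South
Final: South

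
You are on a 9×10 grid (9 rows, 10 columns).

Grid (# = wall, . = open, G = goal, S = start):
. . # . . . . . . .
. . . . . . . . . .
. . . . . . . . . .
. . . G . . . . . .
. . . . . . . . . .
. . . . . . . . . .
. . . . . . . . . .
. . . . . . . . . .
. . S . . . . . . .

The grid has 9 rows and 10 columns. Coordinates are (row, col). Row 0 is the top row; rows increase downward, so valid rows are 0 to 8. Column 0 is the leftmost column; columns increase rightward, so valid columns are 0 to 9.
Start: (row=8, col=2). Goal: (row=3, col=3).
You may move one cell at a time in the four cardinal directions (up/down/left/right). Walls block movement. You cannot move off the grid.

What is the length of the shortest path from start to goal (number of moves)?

Answer: Shortest path length: 6

Derivation:
BFS from (row=8, col=2) until reaching (row=3, col=3):
  Distance 0: (row=8, col=2)
  Distance 1: (row=7, col=2), (row=8, col=1), (row=8, col=3)
  Distance 2: (row=6, col=2), (row=7, col=1), (row=7, col=3), (row=8, col=0), (row=8, col=4)
  Distance 3: (row=5, col=2), (row=6, col=1), (row=6, col=3), (row=7, col=0), (row=7, col=4), (row=8, col=5)
  Distance 4: (row=4, col=2), (row=5, col=1), (row=5, col=3), (row=6, col=0), (row=6, col=4), (row=7, col=5), (row=8, col=6)
  Distance 5: (row=3, col=2), (row=4, col=1), (row=4, col=3), (row=5, col=0), (row=5, col=4), (row=6, col=5), (row=7, col=6), (row=8, col=7)
  Distance 6: (row=2, col=2), (row=3, col=1), (row=3, col=3), (row=4, col=0), (row=4, col=4), (row=5, col=5), (row=6, col=6), (row=7, col=7), (row=8, col=8)  <- goal reached here
One shortest path (6 moves): (row=8, col=2) -> (row=8, col=3) -> (row=7, col=3) -> (row=6, col=3) -> (row=5, col=3) -> (row=4, col=3) -> (row=3, col=3)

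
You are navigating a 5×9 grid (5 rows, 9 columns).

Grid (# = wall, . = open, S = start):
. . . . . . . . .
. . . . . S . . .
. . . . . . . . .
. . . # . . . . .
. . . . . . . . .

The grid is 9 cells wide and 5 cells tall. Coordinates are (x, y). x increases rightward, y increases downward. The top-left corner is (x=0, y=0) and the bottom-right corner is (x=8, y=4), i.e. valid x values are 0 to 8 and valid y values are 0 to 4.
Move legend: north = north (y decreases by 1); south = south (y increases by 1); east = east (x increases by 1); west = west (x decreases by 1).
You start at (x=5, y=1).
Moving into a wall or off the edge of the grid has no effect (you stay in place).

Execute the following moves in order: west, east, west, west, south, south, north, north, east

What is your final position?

Answer: Final position: (x=4, y=0)

Derivation:
Start: (x=5, y=1)
  west (west): (x=5, y=1) -> (x=4, y=1)
  east (east): (x=4, y=1) -> (x=5, y=1)
  west (west): (x=5, y=1) -> (x=4, y=1)
  west (west): (x=4, y=1) -> (x=3, y=1)
  south (south): (x=3, y=1) -> (x=3, y=2)
  south (south): blocked, stay at (x=3, y=2)
  north (north): (x=3, y=2) -> (x=3, y=1)
  north (north): (x=3, y=1) -> (x=3, y=0)
  east (east): (x=3, y=0) -> (x=4, y=0)
Final: (x=4, y=0)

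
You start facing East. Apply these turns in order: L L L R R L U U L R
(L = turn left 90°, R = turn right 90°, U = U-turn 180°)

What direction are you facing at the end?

Start: East
  L (left (90° counter-clockwise)) -> North
  L (left (90° counter-clockwise)) -> West
  L (left (90° counter-clockwise)) -> South
  R (right (90° clockwise)) -> West
  R (right (90° clockwise)) -> North
  L (left (90° counter-clockwise)) -> West
  U (U-turn (180°)) -> East
  U (U-turn (180°)) -> West
  L (left (90° counter-clockwise)) -> South
  R (right (90° clockwise)) -> West
Final: West

Answer: Final heading: West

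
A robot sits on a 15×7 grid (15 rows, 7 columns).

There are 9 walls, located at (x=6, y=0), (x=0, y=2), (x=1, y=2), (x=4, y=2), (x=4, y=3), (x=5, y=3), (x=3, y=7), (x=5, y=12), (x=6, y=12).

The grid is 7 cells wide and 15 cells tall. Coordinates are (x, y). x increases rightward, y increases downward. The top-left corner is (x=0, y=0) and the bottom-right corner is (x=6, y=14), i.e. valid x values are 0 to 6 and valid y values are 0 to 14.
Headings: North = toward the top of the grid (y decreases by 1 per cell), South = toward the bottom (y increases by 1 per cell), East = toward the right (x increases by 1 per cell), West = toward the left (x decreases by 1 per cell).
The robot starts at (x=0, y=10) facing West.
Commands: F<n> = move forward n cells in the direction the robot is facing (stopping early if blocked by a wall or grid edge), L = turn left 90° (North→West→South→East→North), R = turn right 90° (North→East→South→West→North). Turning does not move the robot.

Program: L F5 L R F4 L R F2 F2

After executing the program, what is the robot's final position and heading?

Start: (x=0, y=10), facing West
  L: turn left, now facing South
  F5: move forward 4/5 (blocked), now at (x=0, y=14)
  L: turn left, now facing East
  R: turn right, now facing South
  F4: move forward 0/4 (blocked), now at (x=0, y=14)
  L: turn left, now facing East
  R: turn right, now facing South
  F2: move forward 0/2 (blocked), now at (x=0, y=14)
  F2: move forward 0/2 (blocked), now at (x=0, y=14)
Final: (x=0, y=14), facing South

Answer: Final position: (x=0, y=14), facing South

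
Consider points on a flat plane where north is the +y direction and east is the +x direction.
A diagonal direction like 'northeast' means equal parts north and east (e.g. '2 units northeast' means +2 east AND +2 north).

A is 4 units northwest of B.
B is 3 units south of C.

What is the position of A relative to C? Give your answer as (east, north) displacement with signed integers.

Place C at the origin (east=0, north=0).
  B is 3 units south of C: delta (east=+0, north=-3); B at (east=0, north=-3).
  A is 4 units northwest of B: delta (east=-4, north=+4); A at (east=-4, north=1).
Therefore A relative to C: (east=-4, north=1).

Answer: A is at (east=-4, north=1) relative to C.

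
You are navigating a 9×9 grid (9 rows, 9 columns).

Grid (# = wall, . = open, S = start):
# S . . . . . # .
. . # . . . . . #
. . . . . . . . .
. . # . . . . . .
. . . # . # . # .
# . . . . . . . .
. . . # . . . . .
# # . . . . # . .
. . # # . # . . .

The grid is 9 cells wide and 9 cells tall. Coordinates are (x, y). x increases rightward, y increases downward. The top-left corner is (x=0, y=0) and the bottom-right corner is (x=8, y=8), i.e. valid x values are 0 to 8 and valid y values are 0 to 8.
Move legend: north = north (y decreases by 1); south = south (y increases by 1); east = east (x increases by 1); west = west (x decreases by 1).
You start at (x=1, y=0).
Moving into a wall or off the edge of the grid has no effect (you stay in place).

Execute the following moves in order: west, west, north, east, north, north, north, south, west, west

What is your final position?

Answer: Final position: (x=1, y=0)

Derivation:
Start: (x=1, y=0)
  west (west): blocked, stay at (x=1, y=0)
  west (west): blocked, stay at (x=1, y=0)
  north (north): blocked, stay at (x=1, y=0)
  east (east): (x=1, y=0) -> (x=2, y=0)
  [×3]north (north): blocked, stay at (x=2, y=0)
  south (south): blocked, stay at (x=2, y=0)
  west (west): (x=2, y=0) -> (x=1, y=0)
  west (west): blocked, stay at (x=1, y=0)
Final: (x=1, y=0)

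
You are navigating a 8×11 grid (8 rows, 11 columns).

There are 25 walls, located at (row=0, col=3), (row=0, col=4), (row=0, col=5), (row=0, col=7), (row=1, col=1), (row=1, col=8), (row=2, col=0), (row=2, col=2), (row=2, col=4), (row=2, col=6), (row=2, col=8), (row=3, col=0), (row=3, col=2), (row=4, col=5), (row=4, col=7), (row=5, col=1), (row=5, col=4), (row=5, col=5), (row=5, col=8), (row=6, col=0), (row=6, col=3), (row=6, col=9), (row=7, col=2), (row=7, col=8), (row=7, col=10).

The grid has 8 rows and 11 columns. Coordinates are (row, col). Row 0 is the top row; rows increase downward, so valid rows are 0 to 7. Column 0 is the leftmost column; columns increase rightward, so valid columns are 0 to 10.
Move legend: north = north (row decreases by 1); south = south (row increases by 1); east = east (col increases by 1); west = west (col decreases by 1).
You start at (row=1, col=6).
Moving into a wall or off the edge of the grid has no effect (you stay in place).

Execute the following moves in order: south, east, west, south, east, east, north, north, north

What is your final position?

Answer: Final position: (row=1, col=7)

Derivation:
Start: (row=1, col=6)
  south (south): blocked, stay at (row=1, col=6)
  east (east): (row=1, col=6) -> (row=1, col=7)
  west (west): (row=1, col=7) -> (row=1, col=6)
  south (south): blocked, stay at (row=1, col=6)
  east (east): (row=1, col=6) -> (row=1, col=7)
  east (east): blocked, stay at (row=1, col=7)
  [×3]north (north): blocked, stay at (row=1, col=7)
Final: (row=1, col=7)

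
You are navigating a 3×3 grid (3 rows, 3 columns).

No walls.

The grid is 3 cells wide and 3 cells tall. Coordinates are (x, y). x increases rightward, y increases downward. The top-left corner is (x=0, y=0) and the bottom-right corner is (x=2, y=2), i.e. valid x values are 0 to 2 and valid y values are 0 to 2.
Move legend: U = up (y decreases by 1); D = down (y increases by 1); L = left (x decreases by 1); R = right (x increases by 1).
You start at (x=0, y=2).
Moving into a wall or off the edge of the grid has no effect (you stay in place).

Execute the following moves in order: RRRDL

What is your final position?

Answer: Final position: (x=1, y=2)

Derivation:
Start: (x=0, y=2)
  R (right): (x=0, y=2) -> (x=1, y=2)
  R (right): (x=1, y=2) -> (x=2, y=2)
  R (right): blocked, stay at (x=2, y=2)
  D (down): blocked, stay at (x=2, y=2)
  L (left): (x=2, y=2) -> (x=1, y=2)
Final: (x=1, y=2)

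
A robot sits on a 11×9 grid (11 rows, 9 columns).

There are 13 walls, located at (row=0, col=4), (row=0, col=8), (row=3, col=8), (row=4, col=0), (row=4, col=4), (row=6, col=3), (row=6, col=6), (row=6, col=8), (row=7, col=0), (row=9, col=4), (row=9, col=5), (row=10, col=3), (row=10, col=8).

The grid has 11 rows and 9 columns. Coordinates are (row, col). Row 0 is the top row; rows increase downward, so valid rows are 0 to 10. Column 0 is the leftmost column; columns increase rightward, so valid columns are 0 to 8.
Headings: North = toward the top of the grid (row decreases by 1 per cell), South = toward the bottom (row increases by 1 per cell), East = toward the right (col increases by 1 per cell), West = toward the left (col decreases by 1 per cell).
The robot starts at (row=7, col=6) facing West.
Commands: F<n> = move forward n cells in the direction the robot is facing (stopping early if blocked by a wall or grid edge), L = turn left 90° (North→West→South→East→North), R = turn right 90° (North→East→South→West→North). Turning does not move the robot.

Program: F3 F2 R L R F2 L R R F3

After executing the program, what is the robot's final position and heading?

Start: (row=7, col=6), facing West
  F3: move forward 3, now at (row=7, col=3)
  F2: move forward 2, now at (row=7, col=1)
  R: turn right, now facing North
  L: turn left, now facing West
  R: turn right, now facing North
  F2: move forward 2, now at (row=5, col=1)
  L: turn left, now facing West
  R: turn right, now facing North
  R: turn right, now facing East
  F3: move forward 3, now at (row=5, col=4)
Final: (row=5, col=4), facing East

Answer: Final position: (row=5, col=4), facing East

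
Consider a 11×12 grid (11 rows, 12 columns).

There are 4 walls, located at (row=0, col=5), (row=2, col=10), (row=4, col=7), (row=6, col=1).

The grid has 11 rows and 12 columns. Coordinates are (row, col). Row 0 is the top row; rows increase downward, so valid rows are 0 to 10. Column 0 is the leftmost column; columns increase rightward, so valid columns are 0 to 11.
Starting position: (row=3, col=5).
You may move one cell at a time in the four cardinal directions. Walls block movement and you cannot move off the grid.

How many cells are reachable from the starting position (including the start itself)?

Answer: Reachable cells: 128

Derivation:
BFS flood-fill from (row=3, col=5):
  Distance 0: (row=3, col=5)
  Distance 1: (row=2, col=5), (row=3, col=4), (row=3, col=6), (row=4, col=5)
  Distance 2: (row=1, col=5), (row=2, col=4), (row=2, col=6), (row=3, col=3), (row=3, col=7), (row=4, col=4), (row=4, col=6), (row=5, col=5)
  Distance 3: (row=1, col=4), (row=1, col=6), (row=2, col=3), (row=2, col=7), (row=3, col=2), (row=3, col=8), (row=4, col=3), (row=5, col=4), (row=5, col=6), (row=6, col=5)
  Distance 4: (row=0, col=4), (row=0, col=6), (row=1, col=3), (row=1, col=7), (row=2, col=2), (row=2, col=8), (row=3, col=1), (row=3, col=9), (row=4, col=2), (row=4, col=8), (row=5, col=3), (row=5, col=7), (row=6, col=4), (row=6, col=6), (row=7, col=5)
  Distance 5: (row=0, col=3), (row=0, col=7), (row=1, col=2), (row=1, col=8), (row=2, col=1), (row=2, col=9), (row=3, col=0), (row=3, col=10), (row=4, col=1), (row=4, col=9), (row=5, col=2), (row=5, col=8), (row=6, col=3), (row=6, col=7), (row=7, col=4), (row=7, col=6), (row=8, col=5)
  Distance 6: (row=0, col=2), (row=0, col=8), (row=1, col=1), (row=1, col=9), (row=2, col=0), (row=3, col=11), (row=4, col=0), (row=4, col=10), (row=5, col=1), (row=5, col=9), (row=6, col=2), (row=6, col=8), (row=7, col=3), (row=7, col=7), (row=8, col=4), (row=8, col=6), (row=9, col=5)
  Distance 7: (row=0, col=1), (row=0, col=9), (row=1, col=0), (row=1, col=10), (row=2, col=11), (row=4, col=11), (row=5, col=0), (row=5, col=10), (row=6, col=9), (row=7, col=2), (row=7, col=8), (row=8, col=3), (row=8, col=7), (row=9, col=4), (row=9, col=6), (row=10, col=5)
  Distance 8: (row=0, col=0), (row=0, col=10), (row=1, col=11), (row=5, col=11), (row=6, col=0), (row=6, col=10), (row=7, col=1), (row=7, col=9), (row=8, col=2), (row=8, col=8), (row=9, col=3), (row=9, col=7), (row=10, col=4), (row=10, col=6)
  Distance 9: (row=0, col=11), (row=6, col=11), (row=7, col=0), (row=7, col=10), (row=8, col=1), (row=8, col=9), (row=9, col=2), (row=9, col=8), (row=10, col=3), (row=10, col=7)
  Distance 10: (row=7, col=11), (row=8, col=0), (row=8, col=10), (row=9, col=1), (row=9, col=9), (row=10, col=2), (row=10, col=8)
  Distance 11: (row=8, col=11), (row=9, col=0), (row=9, col=10), (row=10, col=1), (row=10, col=9)
  Distance 12: (row=9, col=11), (row=10, col=0), (row=10, col=10)
  Distance 13: (row=10, col=11)
Total reachable: 128 (grid has 128 open cells total)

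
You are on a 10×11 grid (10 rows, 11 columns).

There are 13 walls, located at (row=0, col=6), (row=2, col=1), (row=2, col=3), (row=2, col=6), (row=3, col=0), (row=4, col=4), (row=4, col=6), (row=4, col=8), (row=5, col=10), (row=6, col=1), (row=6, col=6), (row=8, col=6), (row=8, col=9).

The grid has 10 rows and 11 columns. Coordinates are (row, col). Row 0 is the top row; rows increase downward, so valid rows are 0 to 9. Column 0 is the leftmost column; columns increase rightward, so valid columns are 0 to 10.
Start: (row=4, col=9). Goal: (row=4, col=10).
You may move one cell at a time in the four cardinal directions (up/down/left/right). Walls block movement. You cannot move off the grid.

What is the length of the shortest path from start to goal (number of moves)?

BFS from (row=4, col=9) until reaching (row=4, col=10):
  Distance 0: (row=4, col=9)
  Distance 1: (row=3, col=9), (row=4, col=10), (row=5, col=9)  <- goal reached here
One shortest path (1 moves): (row=4, col=9) -> (row=4, col=10)

Answer: Shortest path length: 1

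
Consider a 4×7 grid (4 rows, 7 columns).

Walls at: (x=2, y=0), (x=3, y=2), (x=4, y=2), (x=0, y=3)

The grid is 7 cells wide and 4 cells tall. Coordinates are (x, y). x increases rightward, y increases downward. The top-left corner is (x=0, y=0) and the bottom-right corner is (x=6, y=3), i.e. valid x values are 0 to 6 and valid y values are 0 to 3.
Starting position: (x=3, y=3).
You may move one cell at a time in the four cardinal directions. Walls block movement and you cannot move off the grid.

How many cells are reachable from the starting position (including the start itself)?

BFS flood-fill from (x=3, y=3):
  Distance 0: (x=3, y=3)
  Distance 1: (x=2, y=3), (x=4, y=3)
  Distance 2: (x=2, y=2), (x=1, y=3), (x=5, y=3)
  Distance 3: (x=2, y=1), (x=1, y=2), (x=5, y=2), (x=6, y=3)
  Distance 4: (x=1, y=1), (x=3, y=1), (x=5, y=1), (x=0, y=2), (x=6, y=2)
  Distance 5: (x=1, y=0), (x=3, y=0), (x=5, y=0), (x=0, y=1), (x=4, y=1), (x=6, y=1)
  Distance 6: (x=0, y=0), (x=4, y=0), (x=6, y=0)
Total reachable: 24 (grid has 24 open cells total)

Answer: Reachable cells: 24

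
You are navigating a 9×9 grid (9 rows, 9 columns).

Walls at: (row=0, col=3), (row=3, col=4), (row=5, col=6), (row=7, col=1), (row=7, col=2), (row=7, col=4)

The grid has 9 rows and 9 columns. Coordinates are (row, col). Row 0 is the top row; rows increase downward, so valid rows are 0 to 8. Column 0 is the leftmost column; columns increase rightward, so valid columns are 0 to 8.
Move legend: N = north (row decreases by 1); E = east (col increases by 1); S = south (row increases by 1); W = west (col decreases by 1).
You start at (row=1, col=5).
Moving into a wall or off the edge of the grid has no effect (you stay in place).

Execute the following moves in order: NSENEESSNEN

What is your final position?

Start: (row=1, col=5)
  N (north): (row=1, col=5) -> (row=0, col=5)
  S (south): (row=0, col=5) -> (row=1, col=5)
  E (east): (row=1, col=5) -> (row=1, col=6)
  N (north): (row=1, col=6) -> (row=0, col=6)
  E (east): (row=0, col=6) -> (row=0, col=7)
  E (east): (row=0, col=7) -> (row=0, col=8)
  S (south): (row=0, col=8) -> (row=1, col=8)
  S (south): (row=1, col=8) -> (row=2, col=8)
  N (north): (row=2, col=8) -> (row=1, col=8)
  E (east): blocked, stay at (row=1, col=8)
  N (north): (row=1, col=8) -> (row=0, col=8)
Final: (row=0, col=8)

Answer: Final position: (row=0, col=8)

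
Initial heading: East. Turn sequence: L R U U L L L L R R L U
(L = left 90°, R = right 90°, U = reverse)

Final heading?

Start: East
  L (left (90° counter-clockwise)) -> North
  R (right (90° clockwise)) -> East
  U (U-turn (180°)) -> West
  U (U-turn (180°)) -> East
  L (left (90° counter-clockwise)) -> North
  L (left (90° counter-clockwise)) -> West
  L (left (90° counter-clockwise)) -> South
  L (left (90° counter-clockwise)) -> East
  R (right (90° clockwise)) -> South
  R (right (90° clockwise)) -> West
  L (left (90° counter-clockwise)) -> South
  U (U-turn (180°)) -> North
Final: North

Answer: Final heading: North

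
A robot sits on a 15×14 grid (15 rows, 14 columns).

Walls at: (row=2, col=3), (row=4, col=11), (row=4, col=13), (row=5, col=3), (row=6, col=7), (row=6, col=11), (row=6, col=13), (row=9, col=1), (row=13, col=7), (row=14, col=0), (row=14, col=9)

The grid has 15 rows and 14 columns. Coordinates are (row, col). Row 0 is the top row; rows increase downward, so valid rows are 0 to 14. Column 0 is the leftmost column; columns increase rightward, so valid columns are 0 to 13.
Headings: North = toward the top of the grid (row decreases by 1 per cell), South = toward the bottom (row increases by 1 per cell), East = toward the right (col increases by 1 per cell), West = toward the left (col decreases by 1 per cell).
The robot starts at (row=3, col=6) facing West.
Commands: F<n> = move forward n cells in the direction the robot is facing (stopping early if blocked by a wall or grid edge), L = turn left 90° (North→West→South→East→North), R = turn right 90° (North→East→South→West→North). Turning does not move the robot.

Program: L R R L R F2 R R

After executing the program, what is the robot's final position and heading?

Start: (row=3, col=6), facing West
  L: turn left, now facing South
  R: turn right, now facing West
  R: turn right, now facing North
  L: turn left, now facing West
  R: turn right, now facing North
  F2: move forward 2, now at (row=1, col=6)
  R: turn right, now facing East
  R: turn right, now facing South
Final: (row=1, col=6), facing South

Answer: Final position: (row=1, col=6), facing South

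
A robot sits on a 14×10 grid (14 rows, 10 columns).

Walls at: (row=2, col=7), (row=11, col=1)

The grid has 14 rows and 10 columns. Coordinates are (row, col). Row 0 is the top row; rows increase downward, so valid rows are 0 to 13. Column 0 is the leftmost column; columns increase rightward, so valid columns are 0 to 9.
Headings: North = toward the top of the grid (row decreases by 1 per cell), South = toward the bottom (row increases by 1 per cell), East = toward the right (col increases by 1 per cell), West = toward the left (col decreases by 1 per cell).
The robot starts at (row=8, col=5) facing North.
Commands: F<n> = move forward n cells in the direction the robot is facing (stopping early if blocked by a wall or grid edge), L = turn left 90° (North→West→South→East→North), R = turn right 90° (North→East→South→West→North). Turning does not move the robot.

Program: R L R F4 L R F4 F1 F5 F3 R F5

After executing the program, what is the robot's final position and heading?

Start: (row=8, col=5), facing North
  R: turn right, now facing East
  L: turn left, now facing North
  R: turn right, now facing East
  F4: move forward 4, now at (row=8, col=9)
  L: turn left, now facing North
  R: turn right, now facing East
  F4: move forward 0/4 (blocked), now at (row=8, col=9)
  F1: move forward 0/1 (blocked), now at (row=8, col=9)
  F5: move forward 0/5 (blocked), now at (row=8, col=9)
  F3: move forward 0/3 (blocked), now at (row=8, col=9)
  R: turn right, now facing South
  F5: move forward 5, now at (row=13, col=9)
Final: (row=13, col=9), facing South

Answer: Final position: (row=13, col=9), facing South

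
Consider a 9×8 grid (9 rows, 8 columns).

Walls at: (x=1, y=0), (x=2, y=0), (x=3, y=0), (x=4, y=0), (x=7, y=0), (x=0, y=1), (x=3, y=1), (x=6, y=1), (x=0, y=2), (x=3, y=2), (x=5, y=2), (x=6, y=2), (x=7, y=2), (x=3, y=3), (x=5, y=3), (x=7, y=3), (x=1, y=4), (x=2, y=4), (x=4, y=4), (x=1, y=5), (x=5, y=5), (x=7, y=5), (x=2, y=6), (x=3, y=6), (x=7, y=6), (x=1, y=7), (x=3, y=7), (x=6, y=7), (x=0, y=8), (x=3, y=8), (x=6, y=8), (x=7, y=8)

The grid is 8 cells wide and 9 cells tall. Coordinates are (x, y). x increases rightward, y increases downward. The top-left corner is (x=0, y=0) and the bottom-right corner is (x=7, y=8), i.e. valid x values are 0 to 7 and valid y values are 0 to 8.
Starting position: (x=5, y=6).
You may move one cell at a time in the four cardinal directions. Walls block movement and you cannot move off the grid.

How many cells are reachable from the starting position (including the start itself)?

Answer: Reachable cells: 16

Derivation:
BFS flood-fill from (x=5, y=6):
  Distance 0: (x=5, y=6)
  Distance 1: (x=4, y=6), (x=6, y=6), (x=5, y=7)
  Distance 2: (x=4, y=5), (x=6, y=5), (x=4, y=7), (x=5, y=8)
  Distance 3: (x=6, y=4), (x=3, y=5), (x=4, y=8)
  Distance 4: (x=6, y=3), (x=3, y=4), (x=5, y=4), (x=7, y=4), (x=2, y=5)
Total reachable: 16 (grid has 40 open cells total)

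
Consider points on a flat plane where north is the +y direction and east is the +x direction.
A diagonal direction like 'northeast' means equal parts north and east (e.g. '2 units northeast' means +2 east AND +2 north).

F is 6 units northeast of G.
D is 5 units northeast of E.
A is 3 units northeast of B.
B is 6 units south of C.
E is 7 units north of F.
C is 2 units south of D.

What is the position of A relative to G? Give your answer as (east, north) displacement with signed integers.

Place G at the origin (east=0, north=0).
  F is 6 units northeast of G: delta (east=+6, north=+6); F at (east=6, north=6).
  E is 7 units north of F: delta (east=+0, north=+7); E at (east=6, north=13).
  D is 5 units northeast of E: delta (east=+5, north=+5); D at (east=11, north=18).
  C is 2 units south of D: delta (east=+0, north=-2); C at (east=11, north=16).
  B is 6 units south of C: delta (east=+0, north=-6); B at (east=11, north=10).
  A is 3 units northeast of B: delta (east=+3, north=+3); A at (east=14, north=13).
Therefore A relative to G: (east=14, north=13).

Answer: A is at (east=14, north=13) relative to G.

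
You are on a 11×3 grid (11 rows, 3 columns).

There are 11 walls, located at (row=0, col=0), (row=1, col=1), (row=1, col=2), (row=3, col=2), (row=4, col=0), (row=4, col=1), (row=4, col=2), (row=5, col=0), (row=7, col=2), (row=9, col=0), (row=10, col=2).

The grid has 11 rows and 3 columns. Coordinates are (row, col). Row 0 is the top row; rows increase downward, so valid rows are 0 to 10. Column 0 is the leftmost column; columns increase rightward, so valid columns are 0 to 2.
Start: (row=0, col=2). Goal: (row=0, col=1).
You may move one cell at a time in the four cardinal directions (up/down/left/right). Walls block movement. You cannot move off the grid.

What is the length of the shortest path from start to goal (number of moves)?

Answer: Shortest path length: 1

Derivation:
BFS from (row=0, col=2) until reaching (row=0, col=1):
  Distance 0: (row=0, col=2)
  Distance 1: (row=0, col=1)  <- goal reached here
One shortest path (1 moves): (row=0, col=2) -> (row=0, col=1)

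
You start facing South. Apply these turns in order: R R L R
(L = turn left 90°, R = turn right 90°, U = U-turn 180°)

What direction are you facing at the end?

Answer: Final heading: North

Derivation:
Start: South
  R (right (90° clockwise)) -> West
  R (right (90° clockwise)) -> North
  L (left (90° counter-clockwise)) -> West
  R (right (90° clockwise)) -> North
Final: North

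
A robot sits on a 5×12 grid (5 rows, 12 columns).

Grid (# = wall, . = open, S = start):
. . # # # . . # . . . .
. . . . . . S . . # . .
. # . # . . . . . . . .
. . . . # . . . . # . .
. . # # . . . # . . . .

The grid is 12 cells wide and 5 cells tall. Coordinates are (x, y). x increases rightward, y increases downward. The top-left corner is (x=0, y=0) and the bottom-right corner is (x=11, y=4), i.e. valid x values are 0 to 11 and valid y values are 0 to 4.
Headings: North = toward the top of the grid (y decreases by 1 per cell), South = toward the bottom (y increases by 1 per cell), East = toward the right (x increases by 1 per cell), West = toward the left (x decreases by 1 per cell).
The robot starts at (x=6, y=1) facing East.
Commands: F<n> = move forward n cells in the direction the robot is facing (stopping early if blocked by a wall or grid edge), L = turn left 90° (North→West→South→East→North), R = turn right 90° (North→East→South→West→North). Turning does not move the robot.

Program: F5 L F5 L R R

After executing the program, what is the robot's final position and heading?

Answer: Final position: (x=8, y=0), facing East

Derivation:
Start: (x=6, y=1), facing East
  F5: move forward 2/5 (blocked), now at (x=8, y=1)
  L: turn left, now facing North
  F5: move forward 1/5 (blocked), now at (x=8, y=0)
  L: turn left, now facing West
  R: turn right, now facing North
  R: turn right, now facing East
Final: (x=8, y=0), facing East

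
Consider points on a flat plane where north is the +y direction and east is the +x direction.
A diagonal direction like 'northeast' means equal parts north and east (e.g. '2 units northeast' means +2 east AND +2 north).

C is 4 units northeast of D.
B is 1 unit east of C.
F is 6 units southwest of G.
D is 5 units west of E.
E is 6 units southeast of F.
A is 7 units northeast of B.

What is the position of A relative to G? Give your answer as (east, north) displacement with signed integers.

Place G at the origin (east=0, north=0).
  F is 6 units southwest of G: delta (east=-6, north=-6); F at (east=-6, north=-6).
  E is 6 units southeast of F: delta (east=+6, north=-6); E at (east=0, north=-12).
  D is 5 units west of E: delta (east=-5, north=+0); D at (east=-5, north=-12).
  C is 4 units northeast of D: delta (east=+4, north=+4); C at (east=-1, north=-8).
  B is 1 unit east of C: delta (east=+1, north=+0); B at (east=0, north=-8).
  A is 7 units northeast of B: delta (east=+7, north=+7); A at (east=7, north=-1).
Therefore A relative to G: (east=7, north=-1).

Answer: A is at (east=7, north=-1) relative to G.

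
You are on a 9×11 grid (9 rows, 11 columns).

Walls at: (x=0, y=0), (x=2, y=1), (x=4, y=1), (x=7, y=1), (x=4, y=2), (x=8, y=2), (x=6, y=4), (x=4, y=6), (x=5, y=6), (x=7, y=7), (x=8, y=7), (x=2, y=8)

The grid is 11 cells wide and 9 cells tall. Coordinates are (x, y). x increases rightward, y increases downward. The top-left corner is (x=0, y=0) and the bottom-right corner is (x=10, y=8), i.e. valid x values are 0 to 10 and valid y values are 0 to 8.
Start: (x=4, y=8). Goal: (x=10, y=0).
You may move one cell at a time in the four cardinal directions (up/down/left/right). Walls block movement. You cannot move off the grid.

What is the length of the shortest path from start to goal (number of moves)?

BFS from (x=4, y=8) until reaching (x=10, y=0):
  Distance 0: (x=4, y=8)
  Distance 1: (x=4, y=7), (x=3, y=8), (x=5, y=8)
  Distance 2: (x=3, y=7), (x=5, y=7), (x=6, y=8)
  Distance 3: (x=3, y=6), (x=2, y=7), (x=6, y=7), (x=7, y=8)
  Distance 4: (x=3, y=5), (x=2, y=6), (x=6, y=6), (x=1, y=7), (x=8, y=8)
  Distance 5: (x=3, y=4), (x=2, y=5), (x=4, y=5), (x=6, y=5), (x=1, y=6), (x=7, y=6), (x=0, y=7), (x=1, y=8), (x=9, y=8)
  Distance 6: (x=3, y=3), (x=2, y=4), (x=4, y=4), (x=1, y=5), (x=5, y=5), (x=7, y=5), (x=0, y=6), (x=8, y=6), (x=9, y=7), (x=0, y=8), (x=10, y=8)
  Distance 7: (x=3, y=2), (x=2, y=3), (x=4, y=3), (x=1, y=4), (x=5, y=4), (x=7, y=4), (x=0, y=5), (x=8, y=5), (x=9, y=6), (x=10, y=7)
  Distance 8: (x=3, y=1), (x=2, y=2), (x=1, y=3), (x=5, y=3), (x=7, y=3), (x=0, y=4), (x=8, y=4), (x=9, y=5), (x=10, y=6)
  Distance 9: (x=3, y=0), (x=1, y=2), (x=5, y=2), (x=7, y=2), (x=0, y=3), (x=6, y=3), (x=8, y=3), (x=9, y=4), (x=10, y=5)
  Distance 10: (x=2, y=0), (x=4, y=0), (x=1, y=1), (x=5, y=1), (x=0, y=2), (x=6, y=2), (x=9, y=3), (x=10, y=4)
  Distance 11: (x=1, y=0), (x=5, y=0), (x=0, y=1), (x=6, y=1), (x=9, y=2), (x=10, y=3)
  Distance 12: (x=6, y=0), (x=9, y=1), (x=10, y=2)
  Distance 13: (x=7, y=0), (x=9, y=0), (x=8, y=1), (x=10, y=1)
  Distance 14: (x=8, y=0), (x=10, y=0)  <- goal reached here
One shortest path (14 moves): (x=4, y=8) -> (x=5, y=8) -> (x=6, y=8) -> (x=7, y=8) -> (x=8, y=8) -> (x=9, y=8) -> (x=10, y=8) -> (x=10, y=7) -> (x=10, y=6) -> (x=10, y=5) -> (x=10, y=4) -> (x=10, y=3) -> (x=10, y=2) -> (x=10, y=1) -> (x=10, y=0)

Answer: Shortest path length: 14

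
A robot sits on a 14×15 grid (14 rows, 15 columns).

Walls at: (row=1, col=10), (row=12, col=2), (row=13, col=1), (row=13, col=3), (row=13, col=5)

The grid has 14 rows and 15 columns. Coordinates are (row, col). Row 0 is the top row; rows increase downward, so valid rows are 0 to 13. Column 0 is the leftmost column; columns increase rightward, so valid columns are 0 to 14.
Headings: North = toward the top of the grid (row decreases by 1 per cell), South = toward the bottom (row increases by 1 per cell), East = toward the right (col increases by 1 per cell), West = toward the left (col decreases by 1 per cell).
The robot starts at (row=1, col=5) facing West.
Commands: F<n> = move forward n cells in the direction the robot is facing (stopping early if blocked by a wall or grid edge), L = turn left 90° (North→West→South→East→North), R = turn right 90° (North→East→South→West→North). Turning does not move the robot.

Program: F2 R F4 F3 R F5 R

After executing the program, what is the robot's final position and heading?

Answer: Final position: (row=0, col=8), facing South

Derivation:
Start: (row=1, col=5), facing West
  F2: move forward 2, now at (row=1, col=3)
  R: turn right, now facing North
  F4: move forward 1/4 (blocked), now at (row=0, col=3)
  F3: move forward 0/3 (blocked), now at (row=0, col=3)
  R: turn right, now facing East
  F5: move forward 5, now at (row=0, col=8)
  R: turn right, now facing South
Final: (row=0, col=8), facing South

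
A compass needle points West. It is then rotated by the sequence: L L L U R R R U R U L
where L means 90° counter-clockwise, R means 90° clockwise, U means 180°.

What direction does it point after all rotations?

Answer: Final heading: East

Derivation:
Start: West
  L (left (90° counter-clockwise)) -> South
  L (left (90° counter-clockwise)) -> East
  L (left (90° counter-clockwise)) -> North
  U (U-turn (180°)) -> South
  R (right (90° clockwise)) -> West
  R (right (90° clockwise)) -> North
  R (right (90° clockwise)) -> East
  U (U-turn (180°)) -> West
  R (right (90° clockwise)) -> North
  U (U-turn (180°)) -> South
  L (left (90° counter-clockwise)) -> East
Final: East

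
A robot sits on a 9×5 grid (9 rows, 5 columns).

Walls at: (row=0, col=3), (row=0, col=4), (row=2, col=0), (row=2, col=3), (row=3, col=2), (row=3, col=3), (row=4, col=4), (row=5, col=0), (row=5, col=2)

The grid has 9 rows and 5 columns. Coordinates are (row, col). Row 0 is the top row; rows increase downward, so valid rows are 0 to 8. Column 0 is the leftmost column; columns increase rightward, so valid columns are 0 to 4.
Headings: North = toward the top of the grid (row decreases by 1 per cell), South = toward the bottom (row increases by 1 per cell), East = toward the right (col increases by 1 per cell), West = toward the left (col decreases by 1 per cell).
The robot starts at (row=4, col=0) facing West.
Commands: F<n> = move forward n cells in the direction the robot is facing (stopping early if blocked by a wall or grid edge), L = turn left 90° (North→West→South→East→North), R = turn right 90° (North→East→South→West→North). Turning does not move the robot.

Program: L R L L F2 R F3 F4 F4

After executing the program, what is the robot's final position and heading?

Answer: Final position: (row=4, col=2), facing South

Derivation:
Start: (row=4, col=0), facing West
  L: turn left, now facing South
  R: turn right, now facing West
  L: turn left, now facing South
  L: turn left, now facing East
  F2: move forward 2, now at (row=4, col=2)
  R: turn right, now facing South
  F3: move forward 0/3 (blocked), now at (row=4, col=2)
  F4: move forward 0/4 (blocked), now at (row=4, col=2)
  F4: move forward 0/4 (blocked), now at (row=4, col=2)
Final: (row=4, col=2), facing South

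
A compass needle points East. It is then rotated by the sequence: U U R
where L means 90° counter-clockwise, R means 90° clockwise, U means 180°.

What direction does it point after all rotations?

Start: East
  U (U-turn (180°)) -> West
  U (U-turn (180°)) -> East
  R (right (90° clockwise)) -> South
Final: South

Answer: Final heading: South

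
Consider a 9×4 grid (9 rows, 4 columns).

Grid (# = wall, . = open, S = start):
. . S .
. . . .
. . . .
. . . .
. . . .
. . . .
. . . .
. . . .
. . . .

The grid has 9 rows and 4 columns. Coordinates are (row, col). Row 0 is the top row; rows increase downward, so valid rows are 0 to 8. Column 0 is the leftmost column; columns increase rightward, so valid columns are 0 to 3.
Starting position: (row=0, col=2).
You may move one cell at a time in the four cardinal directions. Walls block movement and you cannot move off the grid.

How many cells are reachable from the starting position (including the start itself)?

Answer: Reachable cells: 36

Derivation:
BFS flood-fill from (row=0, col=2):
  Distance 0: (row=0, col=2)
  Distance 1: (row=0, col=1), (row=0, col=3), (row=1, col=2)
  Distance 2: (row=0, col=0), (row=1, col=1), (row=1, col=3), (row=2, col=2)
  Distance 3: (row=1, col=0), (row=2, col=1), (row=2, col=3), (row=3, col=2)
  Distance 4: (row=2, col=0), (row=3, col=1), (row=3, col=3), (row=4, col=2)
  Distance 5: (row=3, col=0), (row=4, col=1), (row=4, col=3), (row=5, col=2)
  Distance 6: (row=4, col=0), (row=5, col=1), (row=5, col=3), (row=6, col=2)
  Distance 7: (row=5, col=0), (row=6, col=1), (row=6, col=3), (row=7, col=2)
  Distance 8: (row=6, col=0), (row=7, col=1), (row=7, col=3), (row=8, col=2)
  Distance 9: (row=7, col=0), (row=8, col=1), (row=8, col=3)
  Distance 10: (row=8, col=0)
Total reachable: 36 (grid has 36 open cells total)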